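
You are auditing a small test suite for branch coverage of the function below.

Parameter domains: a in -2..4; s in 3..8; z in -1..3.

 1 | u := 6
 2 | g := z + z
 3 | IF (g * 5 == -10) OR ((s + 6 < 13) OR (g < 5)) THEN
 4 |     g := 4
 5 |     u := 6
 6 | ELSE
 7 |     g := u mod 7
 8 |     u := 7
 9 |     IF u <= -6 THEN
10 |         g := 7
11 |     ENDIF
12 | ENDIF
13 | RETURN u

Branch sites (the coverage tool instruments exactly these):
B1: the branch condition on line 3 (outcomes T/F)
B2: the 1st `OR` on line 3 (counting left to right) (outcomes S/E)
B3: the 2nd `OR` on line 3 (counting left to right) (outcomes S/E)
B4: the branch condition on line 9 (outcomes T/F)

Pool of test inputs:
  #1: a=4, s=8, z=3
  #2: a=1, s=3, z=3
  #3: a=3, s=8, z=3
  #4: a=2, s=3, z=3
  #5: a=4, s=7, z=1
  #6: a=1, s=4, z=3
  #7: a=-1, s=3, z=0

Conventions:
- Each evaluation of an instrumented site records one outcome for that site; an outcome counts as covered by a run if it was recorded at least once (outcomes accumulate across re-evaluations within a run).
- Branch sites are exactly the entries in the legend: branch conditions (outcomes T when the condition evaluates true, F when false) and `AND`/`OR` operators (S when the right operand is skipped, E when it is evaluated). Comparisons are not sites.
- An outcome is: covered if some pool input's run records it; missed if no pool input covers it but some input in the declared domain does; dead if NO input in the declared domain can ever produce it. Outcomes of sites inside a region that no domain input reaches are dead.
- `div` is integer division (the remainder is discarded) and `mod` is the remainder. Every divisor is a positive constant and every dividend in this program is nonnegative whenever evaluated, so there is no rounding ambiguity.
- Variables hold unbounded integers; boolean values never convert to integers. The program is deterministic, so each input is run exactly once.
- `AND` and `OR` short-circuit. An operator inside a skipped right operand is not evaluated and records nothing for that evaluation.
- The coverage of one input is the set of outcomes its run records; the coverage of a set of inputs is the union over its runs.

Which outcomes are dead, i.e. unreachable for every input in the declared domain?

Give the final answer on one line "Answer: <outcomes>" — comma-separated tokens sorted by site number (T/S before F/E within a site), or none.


running all 210 domain inputs and tallying outcomes:
  B4=T: never recorded by any domain input -> dead
  reachable outcomes have witnesses, e.g. B1=T (e.g. a=-2, s=3, z=-1), B1=F (e.g. a=-2, s=7, z=3), B2=S (e.g. a=-2, s=3, z=-1), B2=E (e.g. a=-2, s=3, z=0)
Answer: B4=T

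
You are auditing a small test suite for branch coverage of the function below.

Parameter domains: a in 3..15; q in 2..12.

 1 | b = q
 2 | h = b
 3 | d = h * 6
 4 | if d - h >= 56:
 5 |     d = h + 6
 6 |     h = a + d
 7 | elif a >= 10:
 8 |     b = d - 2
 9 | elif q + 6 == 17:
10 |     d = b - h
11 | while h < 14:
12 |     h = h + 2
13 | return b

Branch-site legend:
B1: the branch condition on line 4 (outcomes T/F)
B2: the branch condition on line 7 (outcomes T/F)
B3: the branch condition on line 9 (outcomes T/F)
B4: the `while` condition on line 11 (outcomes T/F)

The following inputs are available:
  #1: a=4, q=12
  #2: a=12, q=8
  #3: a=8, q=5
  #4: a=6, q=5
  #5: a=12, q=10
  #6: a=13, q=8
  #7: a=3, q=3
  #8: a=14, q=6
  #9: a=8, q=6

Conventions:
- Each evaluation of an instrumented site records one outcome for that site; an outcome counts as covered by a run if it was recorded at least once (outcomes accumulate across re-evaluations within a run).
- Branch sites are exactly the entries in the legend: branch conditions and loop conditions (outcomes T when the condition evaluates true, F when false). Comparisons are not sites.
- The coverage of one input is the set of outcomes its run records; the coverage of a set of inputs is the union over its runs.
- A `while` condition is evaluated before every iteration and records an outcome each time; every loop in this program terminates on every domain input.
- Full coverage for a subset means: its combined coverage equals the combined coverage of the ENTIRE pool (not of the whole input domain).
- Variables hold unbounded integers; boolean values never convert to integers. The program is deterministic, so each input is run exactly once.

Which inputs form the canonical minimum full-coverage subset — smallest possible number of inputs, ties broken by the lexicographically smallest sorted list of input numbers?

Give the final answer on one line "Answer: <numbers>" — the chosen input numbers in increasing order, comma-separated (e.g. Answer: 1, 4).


#1 (a=4, q=12) -> B1->T, B4->F; covered: B1=T, B4=F
#2 (a=12, q=8) -> B1->F, B2->T, B4->T, B4->T, B4->T, B4->F; covered: B1=F, B2=T, B4=T, B4=F
#3 (a=8, q=5) -> B1->F, B2->F, B3->F, B4->T, B4->T, B4->T, B4->T, B4->T, B4->F; covered: B1=F, B2=F, B3=F, B4=T, B4=F
#4 (a=6, q=5) -> B1->F, B2->F, B3->F, B4->T, B4->T, B4->T, B4->T, B4->T, B4->F; covered: B1=F, B2=F, B3=F, B4=T, B4=F
#5 (a=12, q=10) -> B1->F, B2->T, B4->T, B4->T, B4->F; covered: B1=F, B2=T, B4=T, B4=F
#6 (a=13, q=8) -> B1->F, B2->T, B4->T, B4->T, B4->T, B4->F; covered: B1=F, B2=T, B4=T, B4=F
#7 (a=3, q=3) -> B1->F, B2->F, B3->F, B4->T, B4->T, B4->T, B4->T, B4->T, B4->T, B4->F; covered: B1=F, B2=F, B3=F, B4=T, B4=F
#8 (a=14, q=6) -> B1->F, B2->T, B4->T, B4->T, B4->T, B4->T, B4->F; covered: B1=F, B2=T, B4=T, B4=F
#9 (a=8, q=6) -> B1->F, B2->F, B3->F, B4->T, B4->T, B4->T, B4->T, B4->F; covered: B1=F, B2=F, B3=F, B4=T, B4=F
together the pool reaches 7 outcomes: B1=T, B1=F, B2=T, B2=F, B3=F, B4=T, B4=F
size 1 is not enough: best union over all size-1 subsets is 5/7
size 2 is not enough: best union over all size-2 subsets is 6/7
at size 3, {1, 2, 3} reaches all 7 outcomes; every lexicographically earlier size-3 subset fails
Answer: 1, 2, 3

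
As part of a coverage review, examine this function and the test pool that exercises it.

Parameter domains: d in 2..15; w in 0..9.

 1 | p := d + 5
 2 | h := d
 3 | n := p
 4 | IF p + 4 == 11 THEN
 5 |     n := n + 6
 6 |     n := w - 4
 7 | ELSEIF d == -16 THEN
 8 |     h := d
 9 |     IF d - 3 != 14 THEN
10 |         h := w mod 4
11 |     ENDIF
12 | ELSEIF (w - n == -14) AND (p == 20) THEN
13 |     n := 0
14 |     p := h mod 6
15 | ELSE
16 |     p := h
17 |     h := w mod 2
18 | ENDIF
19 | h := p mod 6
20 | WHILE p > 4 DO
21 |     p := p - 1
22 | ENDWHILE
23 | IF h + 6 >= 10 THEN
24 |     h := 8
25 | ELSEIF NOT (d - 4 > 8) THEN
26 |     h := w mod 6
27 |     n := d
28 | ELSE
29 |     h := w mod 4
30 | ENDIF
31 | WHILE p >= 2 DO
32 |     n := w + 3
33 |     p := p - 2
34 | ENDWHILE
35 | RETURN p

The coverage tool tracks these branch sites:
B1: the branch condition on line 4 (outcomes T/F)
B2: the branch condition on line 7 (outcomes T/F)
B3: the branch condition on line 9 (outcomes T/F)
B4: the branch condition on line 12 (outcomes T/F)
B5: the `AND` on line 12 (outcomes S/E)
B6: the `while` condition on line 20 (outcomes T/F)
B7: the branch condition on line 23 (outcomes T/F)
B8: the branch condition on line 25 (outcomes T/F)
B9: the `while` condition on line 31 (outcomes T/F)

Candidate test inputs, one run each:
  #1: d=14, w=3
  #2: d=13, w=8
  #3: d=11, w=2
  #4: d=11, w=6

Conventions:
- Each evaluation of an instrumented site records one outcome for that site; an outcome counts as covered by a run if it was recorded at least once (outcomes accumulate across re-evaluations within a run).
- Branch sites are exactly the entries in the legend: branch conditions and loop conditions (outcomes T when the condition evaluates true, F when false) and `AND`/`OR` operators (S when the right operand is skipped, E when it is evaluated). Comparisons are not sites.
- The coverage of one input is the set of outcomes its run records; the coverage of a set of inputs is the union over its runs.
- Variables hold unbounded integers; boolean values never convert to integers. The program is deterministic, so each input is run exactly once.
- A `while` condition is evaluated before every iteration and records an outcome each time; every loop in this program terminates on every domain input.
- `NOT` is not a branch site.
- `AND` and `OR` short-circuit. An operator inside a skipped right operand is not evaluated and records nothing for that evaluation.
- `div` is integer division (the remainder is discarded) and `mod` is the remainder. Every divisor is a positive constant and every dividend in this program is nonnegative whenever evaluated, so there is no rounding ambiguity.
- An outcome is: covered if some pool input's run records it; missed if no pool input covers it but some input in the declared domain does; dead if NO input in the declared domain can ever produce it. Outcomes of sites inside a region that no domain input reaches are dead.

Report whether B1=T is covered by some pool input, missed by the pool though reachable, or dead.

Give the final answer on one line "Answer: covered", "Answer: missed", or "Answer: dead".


no pool input records B1=T
but domain input (d=2, w=0) does record it -> reachable, so missed
Answer: missed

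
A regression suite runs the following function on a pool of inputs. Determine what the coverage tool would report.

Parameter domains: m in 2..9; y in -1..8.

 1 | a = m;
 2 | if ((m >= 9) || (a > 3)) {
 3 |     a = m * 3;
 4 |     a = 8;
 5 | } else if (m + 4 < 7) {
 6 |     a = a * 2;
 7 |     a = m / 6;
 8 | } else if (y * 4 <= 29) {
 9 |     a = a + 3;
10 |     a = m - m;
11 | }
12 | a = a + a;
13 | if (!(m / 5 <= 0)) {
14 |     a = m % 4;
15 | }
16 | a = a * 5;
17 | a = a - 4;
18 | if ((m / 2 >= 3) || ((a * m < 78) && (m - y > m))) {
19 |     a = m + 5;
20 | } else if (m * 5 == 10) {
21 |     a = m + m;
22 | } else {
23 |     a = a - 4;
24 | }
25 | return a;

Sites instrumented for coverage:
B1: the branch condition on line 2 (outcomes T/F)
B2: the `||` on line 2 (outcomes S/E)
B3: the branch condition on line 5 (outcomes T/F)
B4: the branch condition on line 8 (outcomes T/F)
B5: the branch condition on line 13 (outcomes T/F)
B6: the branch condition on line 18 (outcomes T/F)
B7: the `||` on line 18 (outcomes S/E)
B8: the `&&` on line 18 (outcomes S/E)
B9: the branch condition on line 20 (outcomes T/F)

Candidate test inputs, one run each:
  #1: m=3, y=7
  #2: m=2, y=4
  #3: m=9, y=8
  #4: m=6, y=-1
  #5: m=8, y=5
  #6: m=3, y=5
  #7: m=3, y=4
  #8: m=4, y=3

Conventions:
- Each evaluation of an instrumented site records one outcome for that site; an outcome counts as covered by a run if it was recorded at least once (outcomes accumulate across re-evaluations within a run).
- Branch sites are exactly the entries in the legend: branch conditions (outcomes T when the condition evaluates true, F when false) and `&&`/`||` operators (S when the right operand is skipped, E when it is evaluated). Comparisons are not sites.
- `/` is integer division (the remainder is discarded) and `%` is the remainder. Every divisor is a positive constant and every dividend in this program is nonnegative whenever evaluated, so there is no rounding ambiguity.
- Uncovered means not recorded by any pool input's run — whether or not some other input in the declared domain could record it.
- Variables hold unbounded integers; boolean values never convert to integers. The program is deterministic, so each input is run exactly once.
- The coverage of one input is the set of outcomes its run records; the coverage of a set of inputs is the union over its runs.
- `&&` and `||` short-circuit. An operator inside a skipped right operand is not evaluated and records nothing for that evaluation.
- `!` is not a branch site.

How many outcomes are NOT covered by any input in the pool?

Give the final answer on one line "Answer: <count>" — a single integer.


input #1, m=3, y=7: events B2->E, B1->F, B3->F, B4->T, B5->F, B7->E, B8->E, B6->F, B9->F; outcomes B1=F, B2=E, B3=F, B4=T, B5=F, B6=F, B7=E, B8=E, B9=F
input #2, m=2, y=4: events B2->E, B1->F, B3->T, B5->F, B7->E, B8->E, B6->F, B9->T; outcomes B1=F, B2=E, B3=T, B5=F, B6=F, B7=E, B8=E, B9=T
input #3, m=9, y=8: events B2->S, B1->T, B5->T, B7->S, B6->T; outcomes B1=T, B2=S, B5=T, B6=T, B7=S
input #4, m=6, y=-1: events B2->E, B1->T, B5->T, B7->S, B6->T; outcomes B1=T, B2=E, B5=T, B6=T, B7=S
input #5, m=8, y=5: events B2->E, B1->T, B5->T, B7->S, B6->T; outcomes B1=T, B2=E, B5=T, B6=T, B7=S
input #6, m=3, y=5: events B2->E, B1->F, B3->F, B4->T, B5->F, B7->E, B8->E, B6->F, B9->F; outcomes B1=F, B2=E, B3=F, B4=T, B5=F, B6=F, B7=E, B8=E, B9=F
input #7, m=3, y=4: events B2->E, B1->F, B3->F, B4->T, B5->F, B7->E, B8->E, B6->F, B9->F; outcomes B1=F, B2=E, B3=F, B4=T, B5=F, B6=F, B7=E, B8=E, B9=F
input #8, m=4, y=3: events B2->E, B1->T, B5->F, B7->E, B8->S, B6->F, B9->F; outcomes B1=T, B2=E, B5=F, B6=F, B7=E, B8=S, B9=F
union over the pool: B1=T, B1=F, B2=S, B2=E, B3=T, B3=F, B4=T, B5=T, B5=F, B6=T, B6=F, B7=S, B7=E, B8=S, B8=E, B9=T, B9=F
uncovered (1 of 18): B4=F
Answer: 1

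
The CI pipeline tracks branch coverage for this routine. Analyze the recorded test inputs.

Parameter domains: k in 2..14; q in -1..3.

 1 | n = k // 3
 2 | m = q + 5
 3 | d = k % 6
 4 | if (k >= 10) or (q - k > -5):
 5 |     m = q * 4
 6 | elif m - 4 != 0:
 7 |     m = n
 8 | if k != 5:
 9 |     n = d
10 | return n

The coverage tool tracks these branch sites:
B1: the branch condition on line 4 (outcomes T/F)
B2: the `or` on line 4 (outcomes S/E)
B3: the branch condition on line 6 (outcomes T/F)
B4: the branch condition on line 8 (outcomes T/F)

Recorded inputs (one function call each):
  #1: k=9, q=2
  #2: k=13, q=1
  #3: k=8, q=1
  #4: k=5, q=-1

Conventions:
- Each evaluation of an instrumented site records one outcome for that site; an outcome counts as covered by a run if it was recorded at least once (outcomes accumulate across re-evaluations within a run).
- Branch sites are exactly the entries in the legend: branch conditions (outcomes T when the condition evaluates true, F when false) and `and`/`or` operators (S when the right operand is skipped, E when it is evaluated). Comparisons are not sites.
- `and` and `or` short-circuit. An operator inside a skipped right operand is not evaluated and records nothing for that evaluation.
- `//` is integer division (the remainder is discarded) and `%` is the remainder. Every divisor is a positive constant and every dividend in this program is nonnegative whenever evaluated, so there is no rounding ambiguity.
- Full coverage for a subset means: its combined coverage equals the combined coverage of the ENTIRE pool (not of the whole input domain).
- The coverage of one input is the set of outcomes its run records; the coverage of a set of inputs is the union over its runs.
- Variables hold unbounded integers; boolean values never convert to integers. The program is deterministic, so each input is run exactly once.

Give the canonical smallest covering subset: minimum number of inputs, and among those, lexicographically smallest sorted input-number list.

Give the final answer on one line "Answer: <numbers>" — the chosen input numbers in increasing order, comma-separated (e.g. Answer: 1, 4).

run #1 (k=9, q=2) runs B2->E, B1->F, B3->T, B4->T; records B1=F, B2=E, B3=T, B4=T
run #2 (k=13, q=1) runs B2->S, B1->T, B4->T; records B1=T, B2=S, B4=T
run #3 (k=8, q=1) runs B2->E, B1->F, B3->T, B4->T; records B1=F, B2=E, B3=T, B4=T
run #4 (k=5, q=-1) runs B2->E, B1->F, B3->F, B4->F; records B1=F, B2=E, B3=F, B4=F
union over all inputs: B1=T, B1=F, B2=S, B2=E, B3=T, B3=F, B4=T, B4=F (8 outcomes)
no size-1 subset reaches all 8 outcomes (best union: 4/8)
no size-2 subset reaches all 8 outcomes (best union: 7/8)
the canonical winner is {1, 2, 4}: size 3, full 8-outcome coverage, earliest index list among size-3 covers

Answer: 1, 2, 4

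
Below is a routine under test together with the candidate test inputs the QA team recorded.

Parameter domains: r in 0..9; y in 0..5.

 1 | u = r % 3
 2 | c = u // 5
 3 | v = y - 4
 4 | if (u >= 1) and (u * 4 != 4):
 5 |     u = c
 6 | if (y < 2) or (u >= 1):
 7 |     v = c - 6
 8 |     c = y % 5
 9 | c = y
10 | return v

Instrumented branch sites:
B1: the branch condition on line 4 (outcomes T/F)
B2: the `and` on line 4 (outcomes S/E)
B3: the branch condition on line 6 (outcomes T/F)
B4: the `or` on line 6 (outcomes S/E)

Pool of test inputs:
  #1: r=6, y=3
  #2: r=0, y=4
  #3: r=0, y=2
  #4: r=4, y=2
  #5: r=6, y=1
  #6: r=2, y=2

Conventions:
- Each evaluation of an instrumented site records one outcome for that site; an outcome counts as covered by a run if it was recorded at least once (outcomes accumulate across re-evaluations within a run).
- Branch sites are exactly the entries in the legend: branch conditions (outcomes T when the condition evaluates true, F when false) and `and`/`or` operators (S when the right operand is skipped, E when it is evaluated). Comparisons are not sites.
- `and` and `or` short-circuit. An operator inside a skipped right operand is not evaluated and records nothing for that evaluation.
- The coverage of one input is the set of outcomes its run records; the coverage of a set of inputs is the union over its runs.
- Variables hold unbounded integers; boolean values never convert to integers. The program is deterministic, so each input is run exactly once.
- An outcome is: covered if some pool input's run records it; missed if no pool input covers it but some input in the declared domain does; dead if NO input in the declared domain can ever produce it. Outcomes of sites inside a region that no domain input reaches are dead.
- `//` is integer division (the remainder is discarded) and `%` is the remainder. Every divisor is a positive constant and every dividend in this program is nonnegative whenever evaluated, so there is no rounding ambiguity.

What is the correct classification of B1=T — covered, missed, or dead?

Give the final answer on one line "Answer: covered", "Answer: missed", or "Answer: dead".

B1=T is recorded by pool input(s) 6 -> covered

Answer: covered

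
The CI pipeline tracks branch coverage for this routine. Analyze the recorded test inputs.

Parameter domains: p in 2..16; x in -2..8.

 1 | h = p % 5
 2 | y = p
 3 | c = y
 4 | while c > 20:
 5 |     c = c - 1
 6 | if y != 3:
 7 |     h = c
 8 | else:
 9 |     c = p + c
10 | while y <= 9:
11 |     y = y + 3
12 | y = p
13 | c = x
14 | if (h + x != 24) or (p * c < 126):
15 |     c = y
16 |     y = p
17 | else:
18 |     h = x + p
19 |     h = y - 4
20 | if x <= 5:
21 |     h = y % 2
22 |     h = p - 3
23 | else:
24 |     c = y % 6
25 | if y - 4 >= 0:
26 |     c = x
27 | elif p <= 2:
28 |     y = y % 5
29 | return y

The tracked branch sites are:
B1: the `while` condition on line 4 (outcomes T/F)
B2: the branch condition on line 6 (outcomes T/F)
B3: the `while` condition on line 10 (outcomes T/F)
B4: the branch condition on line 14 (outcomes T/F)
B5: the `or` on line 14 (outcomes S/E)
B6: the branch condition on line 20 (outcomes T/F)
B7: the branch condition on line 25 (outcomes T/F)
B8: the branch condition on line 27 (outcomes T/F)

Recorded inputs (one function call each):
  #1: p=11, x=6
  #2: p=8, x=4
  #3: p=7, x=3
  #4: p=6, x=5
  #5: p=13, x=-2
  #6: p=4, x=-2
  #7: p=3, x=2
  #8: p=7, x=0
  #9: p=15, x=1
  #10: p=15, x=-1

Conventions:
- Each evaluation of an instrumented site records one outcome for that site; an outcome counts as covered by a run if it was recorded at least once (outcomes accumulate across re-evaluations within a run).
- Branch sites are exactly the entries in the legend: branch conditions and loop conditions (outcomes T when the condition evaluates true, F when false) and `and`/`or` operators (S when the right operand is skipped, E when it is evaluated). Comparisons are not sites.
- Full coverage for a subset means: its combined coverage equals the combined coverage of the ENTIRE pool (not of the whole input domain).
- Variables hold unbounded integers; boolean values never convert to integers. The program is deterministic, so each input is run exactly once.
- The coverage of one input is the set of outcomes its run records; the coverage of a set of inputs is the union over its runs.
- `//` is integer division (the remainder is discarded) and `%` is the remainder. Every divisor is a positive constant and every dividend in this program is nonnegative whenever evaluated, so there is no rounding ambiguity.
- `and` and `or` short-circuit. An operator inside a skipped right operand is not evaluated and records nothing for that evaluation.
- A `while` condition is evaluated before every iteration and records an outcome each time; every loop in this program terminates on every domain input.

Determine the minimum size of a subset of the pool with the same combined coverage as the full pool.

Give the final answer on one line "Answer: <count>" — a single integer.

input #1 (p=11, x=6): events B1->F, B2->T, B3->F, B5->S, B4->T, B6->F, B7->T; covers B1=F, B2=T, B3=F, B4=T, B5=S, B6=F, B7=T
input #2 (p=8, x=4): events B1->F, B2->T, B3->T, B3->F, B5->S, B4->T, B6->T, B7->T; covers B1=F, B2=T, B3=T, B3=F, B4=T, B5=S, B6=T, B7=T
input #3 (p=7, x=3): events B1->F, B2->T, B3->T, B3->F, B5->S, B4->T, B6->T, B7->T; covers B1=F, B2=T, B3=T, B3=F, B4=T, B5=S, B6=T, B7=T
input #4 (p=6, x=5): events B1->F, B2->T, B3->T, B3->T, B3->F, B5->S, B4->T, B6->T, B7->T; covers B1=F, B2=T, B3=T, B3=F, B4=T, B5=S, B6=T, B7=T
input #5 (p=13, x=-2): events B1->F, B2->T, B3->F, B5->S, B4->T, B6->T, B7->T; covers B1=F, B2=T, B3=F, B4=T, B5=S, B6=T, B7=T
input #6 (p=4, x=-2): events B1->F, B2->T, B3->T, B3->T, B3->F, B5->S, B4->T, B6->T, B7->T; covers B1=F, B2=T, B3=T, B3=F, B4=T, B5=S, B6=T, B7=T
input #7 (p=3, x=2): events B1->F, B2->F, B3->T, B3->T, B3->T, B3->F, B5->S, B4->T, B6->T, B7->F, B8->F; covers B1=F, B2=F, B3=T, B3=F, B4=T, B5=S, B6=T, B7=F, B8=F
input #8 (p=7, x=0): events B1->F, B2->T, B3->T, B3->F, B5->S, B4->T, B6->T, B7->T; covers B1=F, B2=T, B3=T, B3=F, B4=T, B5=S, B6=T, B7=T
input #9 (p=15, x=1): events B1->F, B2->T, B3->F, B5->S, B4->T, B6->T, B7->T; covers B1=F, B2=T, B3=F, B4=T, B5=S, B6=T, B7=T
input #10 (p=15, x=-1): events B1->F, B2->T, B3->F, B5->S, B4->T, B6->T, B7->T; covers B1=F, B2=T, B3=F, B4=T, B5=S, B6=T, B7=T
union over all inputs: B1=F, B2=T, B2=F, B3=T, B3=F, B4=T, B5=S, B6=T, B6=F, B7=T, B7=F, B8=F (12 outcomes)
no size-1 subset reaches all 12 outcomes (best union: 9/12)
at size 2, {1, 7} reaches all 12 outcomes; every lexicographically earlier size-2 subset fails

Answer: 2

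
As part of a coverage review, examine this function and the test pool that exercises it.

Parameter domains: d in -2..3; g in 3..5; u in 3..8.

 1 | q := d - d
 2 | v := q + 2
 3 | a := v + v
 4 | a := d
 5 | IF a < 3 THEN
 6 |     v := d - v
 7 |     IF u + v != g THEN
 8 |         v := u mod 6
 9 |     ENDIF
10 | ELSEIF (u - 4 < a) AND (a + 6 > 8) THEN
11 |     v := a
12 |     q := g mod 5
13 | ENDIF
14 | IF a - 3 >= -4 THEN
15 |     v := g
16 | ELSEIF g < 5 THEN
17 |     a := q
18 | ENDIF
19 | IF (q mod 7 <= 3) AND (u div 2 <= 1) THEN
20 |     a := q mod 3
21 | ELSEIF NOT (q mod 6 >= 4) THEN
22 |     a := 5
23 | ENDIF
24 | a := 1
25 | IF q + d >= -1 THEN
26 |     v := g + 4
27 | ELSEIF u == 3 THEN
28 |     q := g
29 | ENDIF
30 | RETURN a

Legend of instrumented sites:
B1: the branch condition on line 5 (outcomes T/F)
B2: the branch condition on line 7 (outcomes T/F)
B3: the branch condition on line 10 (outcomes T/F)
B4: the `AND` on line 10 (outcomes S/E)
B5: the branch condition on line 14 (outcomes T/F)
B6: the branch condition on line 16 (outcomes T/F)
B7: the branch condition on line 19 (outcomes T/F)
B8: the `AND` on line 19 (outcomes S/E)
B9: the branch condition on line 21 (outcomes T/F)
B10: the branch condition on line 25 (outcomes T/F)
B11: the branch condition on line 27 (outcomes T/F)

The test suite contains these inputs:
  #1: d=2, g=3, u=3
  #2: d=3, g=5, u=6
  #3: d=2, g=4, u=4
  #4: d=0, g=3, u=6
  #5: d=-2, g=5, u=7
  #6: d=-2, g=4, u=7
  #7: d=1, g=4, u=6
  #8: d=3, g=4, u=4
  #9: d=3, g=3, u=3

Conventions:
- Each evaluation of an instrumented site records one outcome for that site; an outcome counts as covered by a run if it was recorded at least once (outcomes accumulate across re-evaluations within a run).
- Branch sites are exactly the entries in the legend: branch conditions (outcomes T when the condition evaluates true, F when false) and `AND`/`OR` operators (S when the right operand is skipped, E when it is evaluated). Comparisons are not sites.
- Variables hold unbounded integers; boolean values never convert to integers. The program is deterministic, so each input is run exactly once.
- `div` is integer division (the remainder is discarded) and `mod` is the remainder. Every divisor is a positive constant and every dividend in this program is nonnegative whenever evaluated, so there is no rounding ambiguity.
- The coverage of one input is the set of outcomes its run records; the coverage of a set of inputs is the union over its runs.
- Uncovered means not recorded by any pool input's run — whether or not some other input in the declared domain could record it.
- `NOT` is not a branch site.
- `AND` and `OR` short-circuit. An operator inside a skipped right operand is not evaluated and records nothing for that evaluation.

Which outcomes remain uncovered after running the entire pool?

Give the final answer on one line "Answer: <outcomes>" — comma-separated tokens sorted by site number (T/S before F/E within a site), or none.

test 1 (d=2, g=3, u=3) fires B1->T, B2->F, B5->T, B8->E, B7->T, B10->T; hits B1=T, B2=F, B5=T, B7=T, B8=E, B10=T
test 2 (d=3, g=5, u=6) fires B1->F, B4->E, B3->T, B5->T, B8->E, B7->F, B9->T, B10->T; hits B1=F, B3=T, B4=E, B5=T, B7=F, B8=E, B9=T, B10=T
test 3 (d=2, g=4, u=4) fires B1->T, B2->F, B5->T, B8->E, B7->F, B9->T, B10->T; hits B1=T, B2=F, B5=T, B7=F, B8=E, B9=T, B10=T
test 4 (d=0, g=3, u=6) fires B1->T, B2->T, B5->T, B8->E, B7->F, B9->T, B10->T; hits B1=T, B2=T, B5=T, B7=F, B8=E, B9=T, B10=T
test 5 (d=-2, g=5, u=7) fires B1->T, B2->T, B5->F, B6->F, B8->E, B7->F, B9->T, B10->F, B11->F; hits B1=T, B2=T, B5=F, B6=F, B7=F, B8=E, B9=T, B10=F, B11=F
test 6 (d=-2, g=4, u=7) fires B1->T, B2->T, B5->F, B6->T, B8->E, B7->F, B9->T, B10->F, B11->F; hits B1=T, B2=T, B5=F, B6=T, B7=F, B8=E, B9=T, B10=F, B11=F
test 7 (d=1, g=4, u=6) fires B1->T, B2->T, B5->T, B8->E, B7->F, B9->T, B10->T; hits B1=T, B2=T, B5=T, B7=F, B8=E, B9=T, B10=T
test 8 (d=3, g=4, u=4) fires B1->F, B4->E, B3->T, B5->T, B8->S, B7->F, B9->F, B10->T; hits B1=F, B3=T, B4=E, B5=T, B7=F, B8=S, B9=F, B10=T
test 9 (d=3, g=3, u=3) fires B1->F, B4->E, B3->T, B5->T, B8->E, B7->T, B10->T; hits B1=F, B3=T, B4=E, B5=T, B7=T, B8=E, B10=T
union over the pool: B1=T, B1=F, B2=T, B2=F, B3=T, B4=E, B5=T, B5=F, B6=T, B6=F, B7=T, B7=F, B8=S, B8=E, B9=T, B9=F, B10=T, B10=F, B11=F
uncovered (3 of 22): B3=F, B4=S, B11=T

Answer: B3=F, B4=S, B11=T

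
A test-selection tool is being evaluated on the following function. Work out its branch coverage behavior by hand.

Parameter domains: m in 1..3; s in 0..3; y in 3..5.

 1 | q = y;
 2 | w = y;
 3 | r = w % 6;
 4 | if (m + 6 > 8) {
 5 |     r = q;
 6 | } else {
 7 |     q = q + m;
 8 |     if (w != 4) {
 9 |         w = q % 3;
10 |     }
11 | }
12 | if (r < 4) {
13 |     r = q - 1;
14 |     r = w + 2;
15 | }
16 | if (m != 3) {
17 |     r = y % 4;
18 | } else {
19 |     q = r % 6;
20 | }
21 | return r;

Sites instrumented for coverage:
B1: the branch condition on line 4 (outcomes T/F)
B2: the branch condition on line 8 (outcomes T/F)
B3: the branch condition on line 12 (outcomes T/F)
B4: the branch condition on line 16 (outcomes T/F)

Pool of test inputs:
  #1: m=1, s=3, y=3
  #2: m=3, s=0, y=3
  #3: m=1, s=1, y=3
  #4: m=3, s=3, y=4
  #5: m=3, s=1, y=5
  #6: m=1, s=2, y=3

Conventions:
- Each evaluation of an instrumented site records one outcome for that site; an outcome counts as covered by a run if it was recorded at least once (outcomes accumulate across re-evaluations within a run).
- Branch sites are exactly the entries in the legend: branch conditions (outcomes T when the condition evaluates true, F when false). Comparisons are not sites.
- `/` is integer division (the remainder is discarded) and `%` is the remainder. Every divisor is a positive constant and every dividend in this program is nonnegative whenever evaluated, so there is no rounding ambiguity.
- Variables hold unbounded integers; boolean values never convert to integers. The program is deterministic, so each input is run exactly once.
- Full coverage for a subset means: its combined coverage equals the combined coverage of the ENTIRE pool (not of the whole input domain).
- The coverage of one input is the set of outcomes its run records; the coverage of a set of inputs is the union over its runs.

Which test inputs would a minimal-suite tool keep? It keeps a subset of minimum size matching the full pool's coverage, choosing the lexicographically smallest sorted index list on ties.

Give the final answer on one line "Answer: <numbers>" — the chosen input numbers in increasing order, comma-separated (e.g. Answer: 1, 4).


test 1 (m=1, s=3, y=3) fires B1->F, B2->T, B3->T, B4->T; hits B1=F, B2=T, B3=T, B4=T
test 2 (m=3, s=0, y=3) fires B1->T, B3->T, B4->F; hits B1=T, B3=T, B4=F
test 3 (m=1, s=1, y=3) fires B1->F, B2->T, B3->T, B4->T; hits B1=F, B2=T, B3=T, B4=T
test 4 (m=3, s=3, y=4) fires B1->T, B3->F, B4->F; hits B1=T, B3=F, B4=F
test 5 (m=3, s=1, y=5) fires B1->T, B3->F, B4->F; hits B1=T, B3=F, B4=F
test 6 (m=1, s=2, y=3) fires B1->F, B2->T, B3->T, B4->T; hits B1=F, B2=T, B3=T, B4=T
the full pool covers 7 outcomes: B1=T, B1=F, B2=T, B3=T, B3=F, B4=T, B4=F
no size-1 subset reaches all 7 outcomes (best union: 4/7)
size 2: inputs {1, 4} cover all 7 outcomes, and no lexicographically smaller subset of this size does
Answer: 1, 4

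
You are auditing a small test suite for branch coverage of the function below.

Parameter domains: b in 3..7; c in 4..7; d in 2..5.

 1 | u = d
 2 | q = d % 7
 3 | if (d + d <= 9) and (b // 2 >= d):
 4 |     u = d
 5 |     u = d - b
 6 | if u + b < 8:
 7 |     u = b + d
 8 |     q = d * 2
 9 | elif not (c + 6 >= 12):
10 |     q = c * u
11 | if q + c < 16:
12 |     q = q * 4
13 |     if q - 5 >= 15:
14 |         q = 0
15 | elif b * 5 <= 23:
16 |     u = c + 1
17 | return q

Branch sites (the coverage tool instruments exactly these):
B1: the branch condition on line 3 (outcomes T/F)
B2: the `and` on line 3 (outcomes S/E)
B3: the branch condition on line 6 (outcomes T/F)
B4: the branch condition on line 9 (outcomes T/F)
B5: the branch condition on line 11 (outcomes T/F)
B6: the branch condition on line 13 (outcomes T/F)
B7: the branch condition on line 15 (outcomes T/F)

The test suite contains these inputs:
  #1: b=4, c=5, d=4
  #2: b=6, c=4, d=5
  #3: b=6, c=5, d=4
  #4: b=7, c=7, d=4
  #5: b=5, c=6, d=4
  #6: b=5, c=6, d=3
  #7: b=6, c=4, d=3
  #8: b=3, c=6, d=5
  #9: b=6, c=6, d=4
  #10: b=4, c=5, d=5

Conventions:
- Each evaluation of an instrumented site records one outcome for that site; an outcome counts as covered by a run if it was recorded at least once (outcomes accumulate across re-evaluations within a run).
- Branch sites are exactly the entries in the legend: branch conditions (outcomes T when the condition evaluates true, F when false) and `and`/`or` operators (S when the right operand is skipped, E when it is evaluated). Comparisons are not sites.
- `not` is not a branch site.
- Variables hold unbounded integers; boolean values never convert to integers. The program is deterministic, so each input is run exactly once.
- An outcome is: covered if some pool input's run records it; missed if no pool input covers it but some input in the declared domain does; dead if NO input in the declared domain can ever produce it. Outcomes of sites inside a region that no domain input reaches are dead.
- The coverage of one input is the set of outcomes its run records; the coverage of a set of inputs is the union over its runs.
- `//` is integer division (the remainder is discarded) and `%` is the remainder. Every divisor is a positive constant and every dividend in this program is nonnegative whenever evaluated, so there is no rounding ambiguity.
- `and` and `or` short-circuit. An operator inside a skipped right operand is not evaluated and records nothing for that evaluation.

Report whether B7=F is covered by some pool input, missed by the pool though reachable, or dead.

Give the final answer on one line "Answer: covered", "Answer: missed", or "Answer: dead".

B7=F is recorded by pool input(s) 2, 3 -> covered

Answer: covered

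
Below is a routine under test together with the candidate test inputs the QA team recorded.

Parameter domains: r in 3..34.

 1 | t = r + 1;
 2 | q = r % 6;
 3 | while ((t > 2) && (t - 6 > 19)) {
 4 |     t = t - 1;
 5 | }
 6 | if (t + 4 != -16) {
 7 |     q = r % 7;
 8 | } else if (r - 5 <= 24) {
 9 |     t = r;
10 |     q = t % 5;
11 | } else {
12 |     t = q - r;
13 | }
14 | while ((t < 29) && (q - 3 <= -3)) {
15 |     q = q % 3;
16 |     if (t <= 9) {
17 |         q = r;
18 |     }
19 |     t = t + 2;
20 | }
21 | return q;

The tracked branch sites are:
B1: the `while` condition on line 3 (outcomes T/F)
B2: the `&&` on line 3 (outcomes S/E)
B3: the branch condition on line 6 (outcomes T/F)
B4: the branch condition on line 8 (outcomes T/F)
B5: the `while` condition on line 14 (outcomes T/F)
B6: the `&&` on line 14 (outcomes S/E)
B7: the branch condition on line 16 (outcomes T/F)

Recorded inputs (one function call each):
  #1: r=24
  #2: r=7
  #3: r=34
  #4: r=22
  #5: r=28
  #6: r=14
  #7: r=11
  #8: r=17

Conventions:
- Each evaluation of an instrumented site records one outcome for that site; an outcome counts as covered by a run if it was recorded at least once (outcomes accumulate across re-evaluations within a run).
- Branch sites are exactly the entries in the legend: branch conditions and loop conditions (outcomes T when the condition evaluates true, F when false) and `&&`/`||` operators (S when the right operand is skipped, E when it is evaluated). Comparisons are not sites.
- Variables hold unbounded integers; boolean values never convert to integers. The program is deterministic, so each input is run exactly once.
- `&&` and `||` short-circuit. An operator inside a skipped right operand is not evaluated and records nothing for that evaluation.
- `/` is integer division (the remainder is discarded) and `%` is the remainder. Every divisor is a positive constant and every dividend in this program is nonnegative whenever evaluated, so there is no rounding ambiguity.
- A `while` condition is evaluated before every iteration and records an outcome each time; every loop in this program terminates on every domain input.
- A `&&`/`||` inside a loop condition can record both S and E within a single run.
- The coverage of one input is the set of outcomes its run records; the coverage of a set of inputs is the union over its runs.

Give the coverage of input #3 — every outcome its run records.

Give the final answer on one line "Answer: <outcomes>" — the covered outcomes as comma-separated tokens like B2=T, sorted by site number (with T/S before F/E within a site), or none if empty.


Running input #3 (r=34), event by event:
  B2->E, B1->T, B2->E, B1->T, B2->E, B1->T, B2->E, B1->T, B2->E, B1->T
  B2->E, B1->T, B2->E, B1->T, B2->E, B1->T, B2->E, B1->T, B2->E, B1->T
  B2->E, B1->F, B3->T, B6->E, B5->F
collecting distinct outcomes: B1=T, B1=F, B2=E, B3=T, B5=F, B6=E
Answer: B1=T, B1=F, B2=E, B3=T, B5=F, B6=E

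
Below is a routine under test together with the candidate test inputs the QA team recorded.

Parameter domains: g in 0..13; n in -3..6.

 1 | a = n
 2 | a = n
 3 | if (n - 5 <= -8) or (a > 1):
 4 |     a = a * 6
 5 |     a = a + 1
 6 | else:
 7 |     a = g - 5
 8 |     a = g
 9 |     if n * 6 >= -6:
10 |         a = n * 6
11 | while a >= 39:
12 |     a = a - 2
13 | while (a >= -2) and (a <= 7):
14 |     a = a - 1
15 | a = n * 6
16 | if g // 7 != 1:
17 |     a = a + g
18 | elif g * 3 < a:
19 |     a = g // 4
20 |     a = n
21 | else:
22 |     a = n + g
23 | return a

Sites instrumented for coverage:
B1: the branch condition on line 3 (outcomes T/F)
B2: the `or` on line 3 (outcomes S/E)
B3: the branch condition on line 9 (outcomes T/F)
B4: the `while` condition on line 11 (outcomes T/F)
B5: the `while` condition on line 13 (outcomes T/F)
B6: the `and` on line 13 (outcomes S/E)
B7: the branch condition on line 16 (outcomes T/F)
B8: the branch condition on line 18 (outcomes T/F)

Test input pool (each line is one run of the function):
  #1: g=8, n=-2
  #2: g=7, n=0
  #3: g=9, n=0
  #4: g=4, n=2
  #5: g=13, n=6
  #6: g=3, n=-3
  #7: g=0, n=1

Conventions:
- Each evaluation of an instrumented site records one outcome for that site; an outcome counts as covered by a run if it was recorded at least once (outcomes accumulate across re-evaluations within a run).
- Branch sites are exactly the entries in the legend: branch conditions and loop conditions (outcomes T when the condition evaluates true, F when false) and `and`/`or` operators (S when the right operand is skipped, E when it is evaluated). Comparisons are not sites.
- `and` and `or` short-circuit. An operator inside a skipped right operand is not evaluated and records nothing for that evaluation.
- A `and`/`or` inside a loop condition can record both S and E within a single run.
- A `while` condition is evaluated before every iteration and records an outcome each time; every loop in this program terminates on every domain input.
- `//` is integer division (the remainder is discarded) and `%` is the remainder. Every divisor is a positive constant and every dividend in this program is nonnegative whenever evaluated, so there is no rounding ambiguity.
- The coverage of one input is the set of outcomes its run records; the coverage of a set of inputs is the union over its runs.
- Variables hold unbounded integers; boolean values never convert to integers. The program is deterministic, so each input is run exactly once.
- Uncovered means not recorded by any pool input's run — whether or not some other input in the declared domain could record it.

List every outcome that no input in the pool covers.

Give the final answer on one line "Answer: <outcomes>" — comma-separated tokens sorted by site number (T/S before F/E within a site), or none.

test 1 (g=8, n=-2) hits B1=F, B2=E, B3=F, B4=F, B5=F, B6=E, B7=F, B8=F
test 2 (g=7, n=0) hits B1=F, B2=E, B3=T, B4=F, B5=T, B5=F, B6=S, B6=E, B7=F, B8=F
test 3 (g=9, n=0) hits B1=F, B2=E, B3=T, B4=F, B5=T, B5=F, B6=S, B6=E, B7=F, B8=F
test 4 (g=4, n=2) hits B1=T, B2=E, B4=F, B5=F, B6=E, B7=T
test 5 (g=13, n=6) hits B1=T, B2=E, B4=F, B5=F, B6=E, B7=F, B8=F
test 6 (g=3, n=-3) hits B1=T, B2=S, B4=F, B5=F, B6=S, B7=T
test 7 (g=0, n=1) hits B1=F, B2=E, B3=T, B4=F, B5=T, B5=F, B6=S, B6=E, B7=T
union over the pool: B1=T, B1=F, B2=S, B2=E, B3=T, B3=F, B4=F, B5=T, B5=F, B6=S, B6=E, B7=T, B7=F, B8=F
uncovered (2 of 16): B4=T, B8=T

Answer: B4=T, B8=T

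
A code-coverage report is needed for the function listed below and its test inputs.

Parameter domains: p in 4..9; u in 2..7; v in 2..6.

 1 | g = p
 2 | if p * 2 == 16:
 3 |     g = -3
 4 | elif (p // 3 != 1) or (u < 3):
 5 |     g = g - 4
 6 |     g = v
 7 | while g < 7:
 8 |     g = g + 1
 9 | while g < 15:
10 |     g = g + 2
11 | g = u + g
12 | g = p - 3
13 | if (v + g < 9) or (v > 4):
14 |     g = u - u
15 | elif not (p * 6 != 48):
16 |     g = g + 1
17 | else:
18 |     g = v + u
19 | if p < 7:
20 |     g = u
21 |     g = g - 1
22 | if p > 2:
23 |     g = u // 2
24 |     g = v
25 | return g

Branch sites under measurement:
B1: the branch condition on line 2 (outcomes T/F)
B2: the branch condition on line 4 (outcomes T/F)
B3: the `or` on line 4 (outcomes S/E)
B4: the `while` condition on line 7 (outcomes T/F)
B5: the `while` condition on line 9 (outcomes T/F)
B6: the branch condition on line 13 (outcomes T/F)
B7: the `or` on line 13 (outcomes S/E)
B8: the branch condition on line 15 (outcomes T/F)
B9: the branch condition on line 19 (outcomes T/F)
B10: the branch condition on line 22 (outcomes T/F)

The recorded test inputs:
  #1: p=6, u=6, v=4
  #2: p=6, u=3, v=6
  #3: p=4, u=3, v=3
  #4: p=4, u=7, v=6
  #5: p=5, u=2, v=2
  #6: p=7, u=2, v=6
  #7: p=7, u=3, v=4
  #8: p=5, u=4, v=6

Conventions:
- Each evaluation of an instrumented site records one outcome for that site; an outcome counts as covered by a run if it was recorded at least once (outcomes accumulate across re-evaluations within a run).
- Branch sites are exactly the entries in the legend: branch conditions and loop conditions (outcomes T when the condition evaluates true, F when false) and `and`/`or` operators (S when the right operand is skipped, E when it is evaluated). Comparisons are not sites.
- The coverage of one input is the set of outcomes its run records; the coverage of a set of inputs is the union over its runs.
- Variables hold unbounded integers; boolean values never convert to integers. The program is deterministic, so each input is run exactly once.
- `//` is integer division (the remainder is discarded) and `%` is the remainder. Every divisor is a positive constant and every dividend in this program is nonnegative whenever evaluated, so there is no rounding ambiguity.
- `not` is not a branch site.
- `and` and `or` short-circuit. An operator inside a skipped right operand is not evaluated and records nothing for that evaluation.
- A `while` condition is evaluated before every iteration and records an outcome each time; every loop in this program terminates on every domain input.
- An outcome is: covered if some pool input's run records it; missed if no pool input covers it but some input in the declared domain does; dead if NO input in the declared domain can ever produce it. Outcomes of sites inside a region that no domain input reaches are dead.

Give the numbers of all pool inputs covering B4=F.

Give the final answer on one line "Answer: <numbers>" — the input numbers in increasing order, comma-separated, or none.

input #1 (p=6, u=6, v=4): produces B4=F
input #2 (p=6, u=3, v=6): produces B4=F
input #3 (p=4, u=3, v=3): produces B4=F
input #4 (p=4, u=7, v=6): produces B4=F
input #5 (p=5, u=2, v=2): produces B4=F
input #6 (p=7, u=2, v=6): produces B4=F
input #7 (p=7, u=3, v=4): produces B4=F
input #8 (p=5, u=4, v=6): produces B4=F

Answer: 1, 2, 3, 4, 5, 6, 7, 8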